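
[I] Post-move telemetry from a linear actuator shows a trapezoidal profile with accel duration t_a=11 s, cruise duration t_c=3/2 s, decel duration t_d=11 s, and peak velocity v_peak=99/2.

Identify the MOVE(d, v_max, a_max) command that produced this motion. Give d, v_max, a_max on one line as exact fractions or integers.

a_max = (99/2)/11 = 9/2
d_a = ½·99/2·11 = 1089/4; d_c = 99/2·3/2 = 297/4
d = 2·1089/4 + 297/4 = 2475/4
t_c = 3/2 > 0 → v_max = v_peak = 99/2

d=2475/4 v_max=99/2 a_max=9/2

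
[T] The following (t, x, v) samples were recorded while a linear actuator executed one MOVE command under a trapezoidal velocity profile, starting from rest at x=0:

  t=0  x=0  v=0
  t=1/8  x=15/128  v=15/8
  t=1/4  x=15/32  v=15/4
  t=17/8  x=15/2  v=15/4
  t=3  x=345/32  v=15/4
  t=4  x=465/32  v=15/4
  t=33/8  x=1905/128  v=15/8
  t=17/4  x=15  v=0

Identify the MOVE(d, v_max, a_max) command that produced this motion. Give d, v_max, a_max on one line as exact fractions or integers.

d=15 v_max=15/4 a_max=15

final state: t=17/4, x=15, v=0 → d = 15
a_max = (15/8−0)/(1/8−0) = 15
max v = 15/4 over t∈[1/4,4] → v_max = 15/4
check: 15/4·(1/4+15/4) = 15 ✓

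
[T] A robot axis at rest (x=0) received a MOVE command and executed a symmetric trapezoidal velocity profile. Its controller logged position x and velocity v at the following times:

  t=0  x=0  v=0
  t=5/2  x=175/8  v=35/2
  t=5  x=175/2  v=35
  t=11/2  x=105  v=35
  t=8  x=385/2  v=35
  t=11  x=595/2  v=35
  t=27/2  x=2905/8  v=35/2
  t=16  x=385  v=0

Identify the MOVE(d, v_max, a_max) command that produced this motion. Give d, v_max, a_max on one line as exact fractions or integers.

final state: t=16, x=385, v=0 → d = 385
a_max = (35/2−0)/(5/2−0) = 7
max v = 35 over t∈[5,11] → v_max = 35
check: 35·(5+6) = 385 ✓

d=385 v_max=35 a_max=7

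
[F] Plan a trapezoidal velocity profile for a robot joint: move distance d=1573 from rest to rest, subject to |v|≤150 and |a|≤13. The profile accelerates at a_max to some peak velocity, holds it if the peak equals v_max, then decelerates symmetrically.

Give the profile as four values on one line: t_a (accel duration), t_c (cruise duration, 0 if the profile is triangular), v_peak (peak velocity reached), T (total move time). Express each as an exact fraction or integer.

t_a=11 t_c=0 v_peak=143 T=22

(v_max)²/a_max = 150²/13 = 22500/13
1573 < 22500/13 so t_c = 0
v_peak = √(1573·13) = √20449 = 143
t_a = 143/13 = 11; t_c = 0
T = 2·11 = 22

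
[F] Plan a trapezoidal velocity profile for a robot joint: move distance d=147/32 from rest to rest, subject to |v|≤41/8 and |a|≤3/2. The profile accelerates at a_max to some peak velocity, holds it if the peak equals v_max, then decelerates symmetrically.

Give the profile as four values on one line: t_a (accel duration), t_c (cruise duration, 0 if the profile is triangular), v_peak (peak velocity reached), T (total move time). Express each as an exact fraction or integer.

t_a=7/4 t_c=0 v_peak=21/8 T=7/2

v_max²/a_max = (41/8)²/(3/2) = 1681/96
147/32 < 1681/96 ⇒ no cruise
v_peak = √(147/32·3/2) = √(441/64) = 21/8
t_a = (21/8)/(3/2) = 7/4; t_c = 0
T = 2·7/4 = 7/2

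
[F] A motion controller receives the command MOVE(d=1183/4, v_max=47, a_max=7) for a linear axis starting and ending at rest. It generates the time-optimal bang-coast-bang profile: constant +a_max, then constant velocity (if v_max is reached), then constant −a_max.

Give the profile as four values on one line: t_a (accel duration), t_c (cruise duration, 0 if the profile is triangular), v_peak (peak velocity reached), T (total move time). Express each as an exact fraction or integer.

v_max²/a_max = 47²/7 = 2209/7
1183/4 < 2209/7 so t_c = 0
v_peak = √(1183/4·7) = √(8281/4) = 91/2
t_a = (91/2)/7 = 13/2; t_c = 0
T = 2·13/2 = 13

t_a=13/2 t_c=0 v_peak=91/2 T=13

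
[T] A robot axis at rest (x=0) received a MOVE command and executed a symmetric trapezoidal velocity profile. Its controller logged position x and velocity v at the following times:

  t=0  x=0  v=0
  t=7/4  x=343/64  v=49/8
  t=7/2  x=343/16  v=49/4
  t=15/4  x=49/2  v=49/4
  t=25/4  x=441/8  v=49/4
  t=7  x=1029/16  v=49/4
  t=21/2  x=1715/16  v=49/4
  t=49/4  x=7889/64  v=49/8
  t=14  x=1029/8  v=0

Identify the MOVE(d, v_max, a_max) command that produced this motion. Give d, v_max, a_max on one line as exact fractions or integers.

final state: t=14, x=1029/8, v=0 → d = 1029/8
a_max = (49/8−0)/(7/4−0) = 7/2
max v = 49/4 over t∈[7/2,21/2] → v_max = 49/4
check: 49/4·(7/2+7) = 1029/8 ✓

d=1029/8 v_max=49/4 a_max=7/2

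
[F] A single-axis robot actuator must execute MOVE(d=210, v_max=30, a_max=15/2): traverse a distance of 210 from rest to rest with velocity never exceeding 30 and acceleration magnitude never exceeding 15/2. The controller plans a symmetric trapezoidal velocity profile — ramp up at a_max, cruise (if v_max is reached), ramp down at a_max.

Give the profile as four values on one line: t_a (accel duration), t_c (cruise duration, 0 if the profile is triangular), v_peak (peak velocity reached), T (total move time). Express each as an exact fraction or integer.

(v_max)²/a_max = 30²/(15/2) = 120
210 ≥ 120 ⇒ cruise phase
t_a = 30/(15/2) = 4; v_peak = 30
d_cruise = 210 − 120 = 90; t_c = 90/30 = 3
T = 2·4 + 3 = 11

t_a=4 t_c=3 v_peak=30 T=11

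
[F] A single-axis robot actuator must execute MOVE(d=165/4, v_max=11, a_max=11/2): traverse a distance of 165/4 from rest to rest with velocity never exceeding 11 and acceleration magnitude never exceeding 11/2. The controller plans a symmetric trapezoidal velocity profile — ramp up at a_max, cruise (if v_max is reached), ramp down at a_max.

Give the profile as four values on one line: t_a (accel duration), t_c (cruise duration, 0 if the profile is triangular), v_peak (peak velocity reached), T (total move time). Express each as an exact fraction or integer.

t_a=2 t_c=7/4 v_peak=11 T=23/4

v_max²/a_max = 11²/(11/2) = 22
165/4 ≥ 22 so v_max reached
t_a = 11/(11/2) = 2; v_peak = 11
d_cruise = 165/4 − 22 = 77/4; t_c = (77/4)/11 = 7/4
T = 2·2 + 7/4 = 23/4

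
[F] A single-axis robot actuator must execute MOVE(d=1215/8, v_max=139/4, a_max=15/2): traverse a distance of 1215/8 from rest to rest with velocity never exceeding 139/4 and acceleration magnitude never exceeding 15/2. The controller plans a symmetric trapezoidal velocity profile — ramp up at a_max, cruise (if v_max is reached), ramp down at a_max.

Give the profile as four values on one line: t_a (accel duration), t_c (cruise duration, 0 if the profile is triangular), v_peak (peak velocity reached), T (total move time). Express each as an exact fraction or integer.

vₘ²/aₘ = (139/4)²/(15/2) = 19321/120
1215/8 < 19321/120 so t_c = 0
v_peak = √(1215/8·15/2) = √(18225/16) = 135/4
t_a = (135/4)/(15/2) = 9/2; t_c = 0
T = 2·9/2 = 9

t_a=9/2 t_c=0 v_peak=135/4 T=9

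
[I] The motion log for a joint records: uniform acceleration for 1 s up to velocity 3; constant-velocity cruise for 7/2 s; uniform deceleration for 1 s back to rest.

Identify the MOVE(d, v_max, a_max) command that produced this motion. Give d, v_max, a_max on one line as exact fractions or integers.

a_max = 3/1 = 3
d_a = ½·3·1 = 3/2; d_c = 3·7/2 = 21/2
d = 2·3/2 + 21/2 = 27/2
t_c = 7/2 > 0 so v_max = 3

d=27/2 v_max=3 a_max=3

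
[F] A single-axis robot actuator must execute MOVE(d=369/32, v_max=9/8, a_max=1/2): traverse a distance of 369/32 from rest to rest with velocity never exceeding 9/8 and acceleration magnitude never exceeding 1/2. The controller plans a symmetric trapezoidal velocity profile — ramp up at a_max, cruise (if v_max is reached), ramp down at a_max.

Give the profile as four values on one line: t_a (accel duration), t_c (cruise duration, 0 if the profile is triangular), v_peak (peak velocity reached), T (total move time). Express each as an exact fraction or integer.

t_a=9/4 t_c=8 v_peak=9/8 T=25/2

(v_max)²/a_max = (9/8)²/(1/2) = 81/32
369/32 ≥ 81/32 ⇒ cruise phase
t_a = (9/8)/(1/2) = 9/4; v_peak = 9/8
d_cruise = 369/32 − 81/32 = 9; t_c = 9/(9/8) = 8
T = 2·9/4 + 8 = 25/2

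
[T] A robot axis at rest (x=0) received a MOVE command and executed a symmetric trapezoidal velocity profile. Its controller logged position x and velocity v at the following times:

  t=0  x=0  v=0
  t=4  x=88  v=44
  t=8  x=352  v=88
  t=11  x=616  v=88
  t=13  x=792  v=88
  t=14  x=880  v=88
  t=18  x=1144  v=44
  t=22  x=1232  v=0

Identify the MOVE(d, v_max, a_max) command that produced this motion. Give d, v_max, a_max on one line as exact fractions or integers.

final state: t=22, x=1232, v=0 → d = 1232
a_max = (44−0)/(4−0) = 11
max v = 88 over t∈[8,14] → v_max = 88
check: 88·(8+6) = 1232 ✓

d=1232 v_max=88 a_max=11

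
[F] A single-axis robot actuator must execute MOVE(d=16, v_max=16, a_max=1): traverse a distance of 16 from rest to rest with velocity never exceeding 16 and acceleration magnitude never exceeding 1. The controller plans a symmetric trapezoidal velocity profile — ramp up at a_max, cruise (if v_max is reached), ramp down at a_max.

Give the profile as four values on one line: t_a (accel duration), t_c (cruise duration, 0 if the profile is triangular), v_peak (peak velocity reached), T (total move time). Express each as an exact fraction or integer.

t_a=4 t_c=0 v_peak=4 T=8

v_max²/a_max = 16²/1 = 256
16 < 256 ⇒ no cruise
v_peak = √(16·1) = √16 = 4
t_a = 4/1 = 4; t_c = 0
T = 2·4 = 8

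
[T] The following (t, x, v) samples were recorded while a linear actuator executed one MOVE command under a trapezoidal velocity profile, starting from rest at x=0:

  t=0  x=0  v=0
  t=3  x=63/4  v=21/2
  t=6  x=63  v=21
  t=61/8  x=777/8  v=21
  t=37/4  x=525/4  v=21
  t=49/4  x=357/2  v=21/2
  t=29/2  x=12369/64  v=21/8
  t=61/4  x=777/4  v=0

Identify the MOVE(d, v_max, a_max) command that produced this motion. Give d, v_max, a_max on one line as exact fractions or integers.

d=777/4 v_max=21 a_max=7/2

final state: t=61/4, x=777/4, v=0 → d = 777/4
a_max = (21/2−0)/(3−0) = 7/2
max v = 21 over t∈[6,37/4] → v_max = 21
check: 21·(6+13/4) = 777/4 ✓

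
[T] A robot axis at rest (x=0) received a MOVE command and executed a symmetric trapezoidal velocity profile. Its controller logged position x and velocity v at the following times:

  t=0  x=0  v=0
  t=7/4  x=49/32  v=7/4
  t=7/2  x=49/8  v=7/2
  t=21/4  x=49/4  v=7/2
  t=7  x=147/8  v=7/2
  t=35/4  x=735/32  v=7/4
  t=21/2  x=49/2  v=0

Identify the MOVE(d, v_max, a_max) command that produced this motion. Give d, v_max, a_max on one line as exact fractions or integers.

d=49/2 v_max=7/2 a_max=1

final state: t=21/2, x=49/2, v=0 → d = 49/2
a_max = (7/4−0)/(7/4−0) = 1
max v = 7/2 over t∈[7/2,7] → v_max = 7/2
check: 7/2·(7/2+7/2) = 49/2 ✓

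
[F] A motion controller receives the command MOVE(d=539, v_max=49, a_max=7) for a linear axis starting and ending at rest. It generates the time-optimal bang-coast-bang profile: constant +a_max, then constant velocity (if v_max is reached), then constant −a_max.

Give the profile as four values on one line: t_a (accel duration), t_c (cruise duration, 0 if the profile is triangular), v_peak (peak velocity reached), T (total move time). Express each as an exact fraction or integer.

t_a=7 t_c=4 v_peak=49 T=18

v_max²/a_max = 49²/7 = 343
539 ≥ 343 so v_max reached
t_a = 49/7 = 7; v_peak = 49
d_cruise = 539 − 343 = 196; t_c = 196/49 = 4
T = 2·7 + 4 = 18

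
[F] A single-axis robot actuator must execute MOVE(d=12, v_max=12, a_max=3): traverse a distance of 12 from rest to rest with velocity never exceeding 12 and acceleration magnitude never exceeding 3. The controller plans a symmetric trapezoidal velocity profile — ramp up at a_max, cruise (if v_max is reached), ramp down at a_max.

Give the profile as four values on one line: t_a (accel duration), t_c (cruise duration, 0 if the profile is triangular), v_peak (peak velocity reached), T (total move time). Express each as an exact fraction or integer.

t_a=2 t_c=0 v_peak=6 T=4

(v_max)²/a_max = 12²/3 = 48
12 < 48 ⇒ no cruise
v_peak = √(12·3) = √36 = 6
t_a = 6/3 = 2; t_c = 0
T = 2·2 = 4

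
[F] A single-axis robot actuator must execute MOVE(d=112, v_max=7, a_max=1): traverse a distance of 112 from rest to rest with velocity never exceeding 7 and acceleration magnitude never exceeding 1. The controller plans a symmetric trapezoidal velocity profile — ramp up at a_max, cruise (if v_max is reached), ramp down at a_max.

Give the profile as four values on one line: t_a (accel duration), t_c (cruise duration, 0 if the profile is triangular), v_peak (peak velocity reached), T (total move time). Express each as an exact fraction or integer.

t_a=7 t_c=9 v_peak=7 T=23

v_max²/a_max = 7²/1 = 49
112 ≥ 49 ⇒ cruise phase
t_a = 7/1 = 7; v_peak = 7
d_cruise = 112 − 49 = 63; t_c = 63/7 = 9
T = 2·7 + 9 = 23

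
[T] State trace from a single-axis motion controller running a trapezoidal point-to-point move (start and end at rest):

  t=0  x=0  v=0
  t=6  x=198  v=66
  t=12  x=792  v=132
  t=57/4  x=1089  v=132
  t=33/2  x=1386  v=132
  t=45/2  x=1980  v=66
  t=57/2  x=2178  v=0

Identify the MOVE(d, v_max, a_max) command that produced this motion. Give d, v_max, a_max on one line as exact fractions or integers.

d=2178 v_max=132 a_max=11

final state: t=57/2, x=2178, v=0 → d = 2178
a_max = (66−0)/(6−0) = 11
max v = 132 over t∈[12,33/2] → v_max = 132
check: 132·(12+9/2) = 2178 ✓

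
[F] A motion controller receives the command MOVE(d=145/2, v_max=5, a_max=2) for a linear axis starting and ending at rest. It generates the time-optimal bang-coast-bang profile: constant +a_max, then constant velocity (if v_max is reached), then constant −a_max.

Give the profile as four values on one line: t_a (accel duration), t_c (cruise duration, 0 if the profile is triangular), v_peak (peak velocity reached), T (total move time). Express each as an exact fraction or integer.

vₘ²/aₘ = 5²/2 = 25/2
145/2 ≥ 25/2 so v_max reached
t_a = 5/2; v_peak = 5
d_cruise = 145/2 − 25/2 = 60; t_c = 60/5 = 12
T = 2·5/2 + 12 = 17

t_a=5/2 t_c=12 v_peak=5 T=17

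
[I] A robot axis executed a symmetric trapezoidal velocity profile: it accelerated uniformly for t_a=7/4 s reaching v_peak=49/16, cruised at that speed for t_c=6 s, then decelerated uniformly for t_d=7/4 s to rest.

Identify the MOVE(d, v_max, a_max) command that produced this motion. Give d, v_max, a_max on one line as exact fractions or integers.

d=1519/64 v_max=49/16 a_max=7/4

a_max = (49/16)/(7/4) = 7/4
d_a = ½·49/16·7/4 = 343/128; d_c = 49/16·6 = 147/8
d = 2·343/128 + 147/8 = 1519/64
t_c = 6 > 0 ⇒ limit active, v_max = 49/16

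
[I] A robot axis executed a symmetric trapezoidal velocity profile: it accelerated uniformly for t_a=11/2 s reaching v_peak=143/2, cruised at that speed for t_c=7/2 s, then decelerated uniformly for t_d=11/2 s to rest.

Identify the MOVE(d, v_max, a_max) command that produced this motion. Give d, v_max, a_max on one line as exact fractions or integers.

a_max = (143/2)/(11/2) = 13
d_a = ½·143/2·11/2 = 1573/8; d_c = 143/2·7/2 = 1001/4
d = 2·1573/8 + 1001/4 = 1287/2
t_c = 7/2 > 0 ⇒ limit active, v_max = 143/2

d=1287/2 v_max=143/2 a_max=13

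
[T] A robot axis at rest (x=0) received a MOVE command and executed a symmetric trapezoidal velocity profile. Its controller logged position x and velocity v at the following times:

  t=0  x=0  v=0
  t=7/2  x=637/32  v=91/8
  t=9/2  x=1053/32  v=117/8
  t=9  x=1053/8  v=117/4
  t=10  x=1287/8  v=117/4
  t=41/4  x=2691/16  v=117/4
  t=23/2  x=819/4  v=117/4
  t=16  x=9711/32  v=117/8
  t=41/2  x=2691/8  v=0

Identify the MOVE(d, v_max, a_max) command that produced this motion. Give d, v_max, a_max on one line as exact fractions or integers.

final state: t=41/2, x=2691/8, v=0 → d = 2691/8
a_max = (91/8−0)/(7/2−0) = 13/4
max v = 117/4 over t∈[9,23/2] → v_max = 117/4
check: 117/4·(9+5/2) = 2691/8 ✓

d=2691/8 v_max=117/4 a_max=13/4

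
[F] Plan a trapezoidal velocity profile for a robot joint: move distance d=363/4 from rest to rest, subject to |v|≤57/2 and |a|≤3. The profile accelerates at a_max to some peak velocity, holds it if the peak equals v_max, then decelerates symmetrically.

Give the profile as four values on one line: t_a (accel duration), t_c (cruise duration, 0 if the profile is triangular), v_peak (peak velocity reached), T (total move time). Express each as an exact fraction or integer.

(v_max)²/a_max = (57/2)²/3 = 1083/4
363/4 < 1083/4 → triangular
v_peak = √(363/4·3) = √(1089/4) = 33/2
t_a = (33/2)/3 = 11/2; t_c = 0
T = 2·11/2 = 11

t_a=11/2 t_c=0 v_peak=33/2 T=11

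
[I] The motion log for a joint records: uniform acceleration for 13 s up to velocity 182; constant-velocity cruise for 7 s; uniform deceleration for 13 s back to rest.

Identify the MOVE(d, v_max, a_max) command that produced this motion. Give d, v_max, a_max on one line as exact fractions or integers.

d=3640 v_max=182 a_max=14

a_max = 182/13 = 14
d_a = ½·182·13 = 1183; d_c = 182·7 = 1274
d = 2·1183 + 1274 = 3640
t_c = 7 > 0 so v_max = 182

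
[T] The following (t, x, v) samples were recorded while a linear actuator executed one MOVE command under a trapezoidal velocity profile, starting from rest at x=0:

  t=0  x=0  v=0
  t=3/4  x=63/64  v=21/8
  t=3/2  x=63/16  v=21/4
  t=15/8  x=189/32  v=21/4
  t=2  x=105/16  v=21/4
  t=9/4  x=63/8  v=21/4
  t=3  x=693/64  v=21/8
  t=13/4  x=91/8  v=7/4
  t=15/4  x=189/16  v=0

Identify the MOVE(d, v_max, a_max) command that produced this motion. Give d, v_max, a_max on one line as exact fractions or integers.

d=189/16 v_max=21/4 a_max=7/2

final state: t=15/4, x=189/16, v=0 → d = 189/16
a_max = (21/8−0)/(3/4−0) = 7/2
max v = 21/4 over t∈[3/2,9/4] → v_max = 21/4
check: 21/4·(3/2+3/4) = 189/16 ✓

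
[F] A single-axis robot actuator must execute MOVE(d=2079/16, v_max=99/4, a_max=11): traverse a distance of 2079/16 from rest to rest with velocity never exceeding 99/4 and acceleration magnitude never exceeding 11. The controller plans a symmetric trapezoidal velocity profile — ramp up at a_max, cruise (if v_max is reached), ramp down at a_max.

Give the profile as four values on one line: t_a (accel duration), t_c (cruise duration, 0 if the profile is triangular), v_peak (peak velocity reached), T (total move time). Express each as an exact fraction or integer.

vₘ²/aₘ = (99/4)²/11 = 891/16
2079/16 ≥ 891/16 so v_max reached
t_a = (99/4)/11 = 9/4; v_peak = 99/4
d_cruise = 2079/16 − 891/16 = 297/4; t_c = (297/4)/(99/4) = 3
T = 2·9/4 + 3 = 15/2

t_a=9/4 t_c=3 v_peak=99/4 T=15/2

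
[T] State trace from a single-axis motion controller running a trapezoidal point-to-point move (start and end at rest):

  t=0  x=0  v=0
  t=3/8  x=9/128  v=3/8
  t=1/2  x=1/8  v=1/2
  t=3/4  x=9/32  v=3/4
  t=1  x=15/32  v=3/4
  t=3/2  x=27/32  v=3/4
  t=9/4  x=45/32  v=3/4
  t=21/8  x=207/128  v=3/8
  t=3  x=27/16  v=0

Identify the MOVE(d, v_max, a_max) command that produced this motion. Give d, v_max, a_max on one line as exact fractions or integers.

final state: t=3, x=27/16, v=0 → d = 27/16
a_max = (3/8−0)/(3/8−0) = 1
max v = 3/4 over t∈[3/4,9/4] → v_max = 3/4
check: 3/4·(3/4+3/2) = 27/16 ✓

d=27/16 v_max=3/4 a_max=1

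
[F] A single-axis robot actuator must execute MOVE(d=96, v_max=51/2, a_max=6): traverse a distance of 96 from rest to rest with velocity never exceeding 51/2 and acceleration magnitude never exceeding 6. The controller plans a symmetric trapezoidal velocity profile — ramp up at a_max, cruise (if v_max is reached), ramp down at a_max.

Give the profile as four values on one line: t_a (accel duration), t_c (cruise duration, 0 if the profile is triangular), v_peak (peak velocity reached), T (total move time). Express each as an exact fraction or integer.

t_a=4 t_c=0 v_peak=24 T=8

(v_max)²/a_max = (51/2)²/6 = 867/8
96 < 867/8 → triangular
v_peak = √(96·6) = √576 = 24
t_a = 24/6 = 4; t_c = 0
T = 2·4 = 8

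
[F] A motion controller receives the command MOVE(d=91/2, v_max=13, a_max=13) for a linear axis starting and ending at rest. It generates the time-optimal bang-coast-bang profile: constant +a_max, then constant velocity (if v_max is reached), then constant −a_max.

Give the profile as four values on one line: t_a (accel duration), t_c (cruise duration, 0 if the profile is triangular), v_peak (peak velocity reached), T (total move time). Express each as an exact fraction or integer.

t_a=1 t_c=5/2 v_peak=13 T=9/2

vₘ²/aₘ = 13²/13 = 13
91/2 ≥ 13 ⇒ cruise phase
t_a = 13/13 = 1; v_peak = 13
d_cruise = 91/2 − 13 = 65/2; t_c = (65/2)/13 = 5/2
T = 2·1 + 5/2 = 9/2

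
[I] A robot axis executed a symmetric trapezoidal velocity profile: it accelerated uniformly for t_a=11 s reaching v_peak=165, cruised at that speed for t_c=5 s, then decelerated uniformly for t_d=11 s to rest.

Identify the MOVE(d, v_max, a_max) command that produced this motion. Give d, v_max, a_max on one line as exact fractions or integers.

a_max = 165/11 = 15
d_a = ½·165·11 = 1815/2; d_c = 165·5 = 825
d = 2·1815/2 + 825 = 2640
t_c = 5 > 0 ⇒ limit active, v_max = 165

d=2640 v_max=165 a_max=15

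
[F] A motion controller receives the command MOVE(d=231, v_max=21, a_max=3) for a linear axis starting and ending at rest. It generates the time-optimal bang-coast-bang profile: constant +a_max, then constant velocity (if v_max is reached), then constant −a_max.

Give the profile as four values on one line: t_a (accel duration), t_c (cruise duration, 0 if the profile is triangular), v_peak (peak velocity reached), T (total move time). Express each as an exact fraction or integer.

(v_max)²/a_max = 21²/3 = 147
231 ≥ 147 ⇒ cruise phase
t_a = 21/3 = 7; v_peak = 21
d_cruise = 231 − 147 = 84; t_c = 84/21 = 4
T = 2·7 + 4 = 18

t_a=7 t_c=4 v_peak=21 T=18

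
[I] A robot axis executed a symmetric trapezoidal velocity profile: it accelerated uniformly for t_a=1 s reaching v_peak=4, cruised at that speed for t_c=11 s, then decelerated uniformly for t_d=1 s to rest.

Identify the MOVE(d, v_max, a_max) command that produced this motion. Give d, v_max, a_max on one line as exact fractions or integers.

d=48 v_max=4 a_max=4

a_max = 4/1 = 4
d_a = ½·4·1 = 2; d_c = 4·11 = 44
d = 2·2 + 44 = 48
t_c = 11 > 0 ⇒ limit active, v_max = 4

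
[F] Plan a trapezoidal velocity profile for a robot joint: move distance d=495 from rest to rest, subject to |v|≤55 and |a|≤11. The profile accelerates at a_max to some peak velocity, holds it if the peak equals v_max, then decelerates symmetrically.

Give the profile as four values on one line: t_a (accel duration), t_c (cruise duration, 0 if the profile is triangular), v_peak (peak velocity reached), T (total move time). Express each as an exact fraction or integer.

t_a=5 t_c=4 v_peak=55 T=14

vₘ²/aₘ = 55²/11 = 275
495 ≥ 275 ⇒ cruise phase
t_a = 55/11 = 5; v_peak = 55
d_cruise = 495 − 275 = 220; t_c = 220/55 = 4
T = 2·5 + 4 = 14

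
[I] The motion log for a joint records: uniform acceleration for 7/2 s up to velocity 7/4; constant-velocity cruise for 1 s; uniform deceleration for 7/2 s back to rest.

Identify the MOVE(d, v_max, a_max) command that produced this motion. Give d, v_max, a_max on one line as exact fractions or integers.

d=63/8 v_max=7/4 a_max=1/2

a_max = (7/4)/(7/2) = 1/2
d_a = ½·7/4·7/2 = 49/16; d_c = 7/4·1 = 7/4
d = 2·49/16 + 7/4 = 63/8
t_c = 1 > 0 so v_max = 7/4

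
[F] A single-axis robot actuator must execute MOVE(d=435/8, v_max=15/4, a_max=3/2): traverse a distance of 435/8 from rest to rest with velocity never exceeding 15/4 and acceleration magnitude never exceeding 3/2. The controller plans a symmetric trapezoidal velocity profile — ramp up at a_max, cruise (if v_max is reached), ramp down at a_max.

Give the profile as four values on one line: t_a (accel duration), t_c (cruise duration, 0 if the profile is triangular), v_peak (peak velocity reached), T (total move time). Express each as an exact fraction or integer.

vₘ²/aₘ = (15/4)²/(3/2) = 75/8
435/8 ≥ 75/8 ⇒ cruise phase
t_a = (15/4)/(3/2) = 5/2; v_peak = 15/4
d_cruise = 435/8 − 75/8 = 45; t_c = 45/(15/4) = 12
T = 2·5/2 + 12 = 17

t_a=5/2 t_c=12 v_peak=15/4 T=17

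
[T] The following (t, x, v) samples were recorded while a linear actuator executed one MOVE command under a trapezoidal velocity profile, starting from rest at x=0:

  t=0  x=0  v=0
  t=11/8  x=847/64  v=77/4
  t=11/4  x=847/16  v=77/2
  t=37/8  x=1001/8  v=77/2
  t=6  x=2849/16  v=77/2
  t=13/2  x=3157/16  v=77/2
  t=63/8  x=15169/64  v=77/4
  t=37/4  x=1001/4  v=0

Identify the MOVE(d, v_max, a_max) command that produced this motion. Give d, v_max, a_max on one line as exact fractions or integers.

final state: t=37/4, x=1001/4, v=0 → d = 1001/4
a_max = (77/4−0)/(11/8−0) = 14
max v = 77/2 over t∈[11/4,13/2] → v_max = 77/2
check: 77/2·(11/4+15/4) = 1001/4 ✓

d=1001/4 v_max=77/2 a_max=14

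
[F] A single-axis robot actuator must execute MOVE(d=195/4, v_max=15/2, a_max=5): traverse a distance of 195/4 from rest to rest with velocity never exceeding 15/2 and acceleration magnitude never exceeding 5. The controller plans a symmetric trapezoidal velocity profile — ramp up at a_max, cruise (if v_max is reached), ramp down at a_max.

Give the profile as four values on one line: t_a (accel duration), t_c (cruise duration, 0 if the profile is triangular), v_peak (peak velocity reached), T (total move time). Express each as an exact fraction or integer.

t_a=3/2 t_c=5 v_peak=15/2 T=8

v_max²/a_max = (15/2)²/5 = 45/4
195/4 ≥ 45/4 → trapezoidal
t_a = (15/2)/5 = 3/2; v_peak = 15/2
d_cruise = 195/4 − 45/4 = 75/2; t_c = (75/2)/(15/2) = 5
T = 2·3/2 + 5 = 8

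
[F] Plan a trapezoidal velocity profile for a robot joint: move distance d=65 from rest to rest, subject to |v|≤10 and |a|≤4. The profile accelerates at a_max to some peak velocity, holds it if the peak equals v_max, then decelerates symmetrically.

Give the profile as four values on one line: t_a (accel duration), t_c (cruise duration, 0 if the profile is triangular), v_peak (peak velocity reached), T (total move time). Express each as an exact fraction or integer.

vₘ²/aₘ = 10²/4 = 25
65 ≥ 25 ⇒ cruise phase
t_a = 10/4 = 5/2; v_peak = 10
d_cruise = 65 − 25 = 40; t_c = 40/10 = 4
T = 2·5/2 + 4 = 9

t_a=5/2 t_c=4 v_peak=10 T=9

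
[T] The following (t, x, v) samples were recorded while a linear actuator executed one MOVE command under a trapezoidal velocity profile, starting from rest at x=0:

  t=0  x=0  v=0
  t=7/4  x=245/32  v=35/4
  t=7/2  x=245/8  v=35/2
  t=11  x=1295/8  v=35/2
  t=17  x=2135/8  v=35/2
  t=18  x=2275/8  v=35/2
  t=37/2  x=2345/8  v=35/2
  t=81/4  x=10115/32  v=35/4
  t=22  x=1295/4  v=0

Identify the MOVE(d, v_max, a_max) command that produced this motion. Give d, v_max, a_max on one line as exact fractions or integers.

final state: t=22, x=1295/4, v=0 → d = 1295/4
a_max = (35/4−0)/(7/4−0) = 5
max v = 35/2 over t∈[7/2,37/2] → v_max = 35/2
check: 35/2·(7/2+15) = 1295/4 ✓

d=1295/4 v_max=35/2 a_max=5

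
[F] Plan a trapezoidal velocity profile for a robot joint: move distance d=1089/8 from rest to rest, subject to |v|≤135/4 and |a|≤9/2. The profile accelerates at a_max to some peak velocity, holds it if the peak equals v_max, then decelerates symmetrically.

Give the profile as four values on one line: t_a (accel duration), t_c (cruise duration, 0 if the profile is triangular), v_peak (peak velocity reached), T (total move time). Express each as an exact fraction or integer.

v_max²/a_max = (135/4)²/(9/2) = 2025/8
1089/8 < 2025/8 ⇒ no cruise
v_peak = √(1089/8·9/2) = √(9801/16) = 99/4
t_a = (99/4)/(9/2) = 11/2; t_c = 0
T = 2·11/2 = 11

t_a=11/2 t_c=0 v_peak=99/4 T=11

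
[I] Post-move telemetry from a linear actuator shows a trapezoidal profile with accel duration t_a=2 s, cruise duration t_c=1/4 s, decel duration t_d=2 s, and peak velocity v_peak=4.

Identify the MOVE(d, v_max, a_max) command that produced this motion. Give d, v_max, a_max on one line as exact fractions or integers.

d=9 v_max=4 a_max=2

a_max = 4/2 = 2
d_a = ½·4·2 = 4; d_c = 4·1/4 = 1
d = 2·4 + 1 = 9
t_c = 1/4 > 0 so v_max = 4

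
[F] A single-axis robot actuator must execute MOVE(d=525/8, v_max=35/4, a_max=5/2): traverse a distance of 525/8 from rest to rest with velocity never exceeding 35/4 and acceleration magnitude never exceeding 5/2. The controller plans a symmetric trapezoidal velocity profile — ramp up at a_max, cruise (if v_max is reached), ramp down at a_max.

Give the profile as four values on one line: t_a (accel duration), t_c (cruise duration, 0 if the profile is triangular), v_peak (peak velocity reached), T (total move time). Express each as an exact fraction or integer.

vₘ²/aₘ = (35/4)²/(5/2) = 245/8
525/8 ≥ 245/8 → trapezoidal
t_a = (35/4)/(5/2) = 7/2; v_peak = 35/4
d_cruise = 525/8 − 245/8 = 35; t_c = 35/(35/4) = 4
T = 2·7/2 + 4 = 11

t_a=7/2 t_c=4 v_peak=35/4 T=11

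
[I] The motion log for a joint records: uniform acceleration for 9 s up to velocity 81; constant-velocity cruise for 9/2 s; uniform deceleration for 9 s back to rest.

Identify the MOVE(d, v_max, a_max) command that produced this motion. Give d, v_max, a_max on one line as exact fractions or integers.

a_max = 81/9 = 9
d_a = ½·81·9 = 729/2; d_c = 81·9/2 = 729/2
d = 2·729/2 + 729/2 = 2187/2
t_c = 9/2 > 0 so v_max = 81

d=2187/2 v_max=81 a_max=9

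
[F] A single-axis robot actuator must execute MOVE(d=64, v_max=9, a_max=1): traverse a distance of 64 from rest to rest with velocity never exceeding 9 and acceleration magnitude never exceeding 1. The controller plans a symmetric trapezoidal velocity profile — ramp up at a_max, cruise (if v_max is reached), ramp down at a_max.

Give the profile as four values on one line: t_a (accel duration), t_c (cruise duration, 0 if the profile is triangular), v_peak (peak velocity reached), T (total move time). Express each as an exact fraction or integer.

t_a=8 t_c=0 v_peak=8 T=16

v_max²/a_max = 9²/1 = 81
64 < 81 ⇒ no cruise
v_peak = √(64·1) = √64 = 8
t_a = 8/1 = 8; t_c = 0
T = 2·8 = 16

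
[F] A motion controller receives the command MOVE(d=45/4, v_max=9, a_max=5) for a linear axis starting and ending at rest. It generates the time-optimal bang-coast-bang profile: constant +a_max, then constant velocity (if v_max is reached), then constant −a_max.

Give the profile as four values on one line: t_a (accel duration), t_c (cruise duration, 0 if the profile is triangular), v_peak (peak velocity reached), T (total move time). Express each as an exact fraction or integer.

v_max²/a_max = 9²/5 = 81/5
45/4 < 81/5 ⇒ no cruise
v_peak = √(45/4·5) = √(225/4) = 15/2
t_a = (15/2)/5 = 3/2; t_c = 0
T = 2·3/2 = 3

t_a=3/2 t_c=0 v_peak=15/2 T=3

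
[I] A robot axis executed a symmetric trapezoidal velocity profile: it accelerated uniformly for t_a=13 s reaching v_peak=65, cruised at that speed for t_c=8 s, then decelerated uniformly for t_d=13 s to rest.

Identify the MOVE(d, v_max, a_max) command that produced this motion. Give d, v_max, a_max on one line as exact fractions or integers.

d=1365 v_max=65 a_max=5

a_max = 65/13 = 5
d_a = ½·65·13 = 845/2; d_c = 65·8 = 520
d = 2·845/2 + 520 = 1365
t_c = 8 > 0 → v_max = v_peak = 65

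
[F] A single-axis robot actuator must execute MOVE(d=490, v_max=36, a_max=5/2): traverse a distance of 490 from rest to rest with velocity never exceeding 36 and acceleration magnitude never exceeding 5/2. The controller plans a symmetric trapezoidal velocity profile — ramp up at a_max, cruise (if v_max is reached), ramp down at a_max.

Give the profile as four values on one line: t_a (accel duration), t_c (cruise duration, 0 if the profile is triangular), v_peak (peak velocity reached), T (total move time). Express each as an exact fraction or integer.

t_a=14 t_c=0 v_peak=35 T=28

v_max²/a_max = 36²/(5/2) = 2592/5
490 < 2592/5 → triangular
v_peak = √(490·5/2) = √1225 = 35
t_a = 35/(5/2) = 14; t_c = 0
T = 2·14 = 28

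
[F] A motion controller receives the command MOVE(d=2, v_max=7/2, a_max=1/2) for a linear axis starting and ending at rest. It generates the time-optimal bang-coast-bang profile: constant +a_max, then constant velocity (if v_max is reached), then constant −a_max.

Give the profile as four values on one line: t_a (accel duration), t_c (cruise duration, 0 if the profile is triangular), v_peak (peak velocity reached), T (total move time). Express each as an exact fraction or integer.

t_a=2 t_c=0 v_peak=1 T=4

(v_max)²/a_max = (7/2)²/(1/2) = 49/2
2 < 49/2 so t_c = 0
v_peak = √(2·1/2) = √1 = 1
t_a = 1/(1/2) = 2; t_c = 0
T = 2·2 = 4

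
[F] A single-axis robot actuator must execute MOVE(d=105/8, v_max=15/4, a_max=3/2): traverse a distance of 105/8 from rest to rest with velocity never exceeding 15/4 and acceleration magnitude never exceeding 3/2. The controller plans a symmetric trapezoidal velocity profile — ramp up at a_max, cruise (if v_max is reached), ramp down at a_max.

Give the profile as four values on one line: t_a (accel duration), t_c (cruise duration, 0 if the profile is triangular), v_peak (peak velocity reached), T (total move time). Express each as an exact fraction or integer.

vₘ²/aₘ = (15/4)²/(3/2) = 75/8
105/8 ≥ 75/8 so v_max reached
t_a = (15/4)/(3/2) = 5/2; v_peak = 15/4
d_cruise = 105/8 − 75/8 = 15/4; t_c = (15/4)/(15/4) = 1
T = 2·5/2 + 1 = 6

t_a=5/2 t_c=1 v_peak=15/4 T=6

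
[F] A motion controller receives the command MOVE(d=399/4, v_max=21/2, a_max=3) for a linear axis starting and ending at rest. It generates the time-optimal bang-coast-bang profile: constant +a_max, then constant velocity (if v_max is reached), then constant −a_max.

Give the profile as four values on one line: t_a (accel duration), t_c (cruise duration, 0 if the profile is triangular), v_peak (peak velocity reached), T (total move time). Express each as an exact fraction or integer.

t_a=7/2 t_c=6 v_peak=21/2 T=13

vₘ²/aₘ = (21/2)²/3 = 147/4
399/4 ≥ 147/4 ⇒ cruise phase
t_a = (21/2)/3 = 7/2; v_peak = 21/2
d_cruise = 399/4 − 147/4 = 63; t_c = 63/(21/2) = 6
T = 2·7/2 + 6 = 13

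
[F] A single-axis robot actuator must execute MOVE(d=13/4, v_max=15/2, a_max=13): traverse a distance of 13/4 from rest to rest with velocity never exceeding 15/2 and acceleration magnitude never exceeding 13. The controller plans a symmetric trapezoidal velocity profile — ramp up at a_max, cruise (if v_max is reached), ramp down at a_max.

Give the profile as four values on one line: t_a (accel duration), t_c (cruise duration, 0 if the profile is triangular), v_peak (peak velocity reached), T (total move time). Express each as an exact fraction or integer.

t_a=1/2 t_c=0 v_peak=13/2 T=1

v_max²/a_max = (15/2)²/13 = 225/52
13/4 < 225/52 ⇒ no cruise
v_peak = √(13/4·13) = √(169/4) = 13/2
t_a = (13/2)/13 = 1/2; t_c = 0
T = 2·1/2 = 1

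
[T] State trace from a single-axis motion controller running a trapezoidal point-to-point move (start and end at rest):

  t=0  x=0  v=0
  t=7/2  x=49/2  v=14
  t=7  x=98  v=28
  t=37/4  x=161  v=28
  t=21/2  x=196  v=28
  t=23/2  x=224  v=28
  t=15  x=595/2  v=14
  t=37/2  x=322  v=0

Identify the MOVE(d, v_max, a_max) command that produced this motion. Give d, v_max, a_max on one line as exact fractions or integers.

d=322 v_max=28 a_max=4

final state: t=37/2, x=322, v=0 → d = 322
a_max = (14−0)/(7/2−0) = 4
max v = 28 over t∈[7,23/2] → v_max = 28
check: 28·(7+9/2) = 322 ✓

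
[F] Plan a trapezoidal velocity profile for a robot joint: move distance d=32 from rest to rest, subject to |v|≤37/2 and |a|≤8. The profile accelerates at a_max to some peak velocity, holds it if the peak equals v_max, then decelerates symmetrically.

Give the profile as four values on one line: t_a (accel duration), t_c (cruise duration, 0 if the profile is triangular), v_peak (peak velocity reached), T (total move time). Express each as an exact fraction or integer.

v_max²/a_max = (37/2)²/8 = 1369/32
32 < 1369/32 ⇒ no cruise
v_peak = √(32·8) = √256 = 16
t_a = 16/8 = 2; t_c = 0
T = 2·2 = 4

t_a=2 t_c=0 v_peak=16 T=4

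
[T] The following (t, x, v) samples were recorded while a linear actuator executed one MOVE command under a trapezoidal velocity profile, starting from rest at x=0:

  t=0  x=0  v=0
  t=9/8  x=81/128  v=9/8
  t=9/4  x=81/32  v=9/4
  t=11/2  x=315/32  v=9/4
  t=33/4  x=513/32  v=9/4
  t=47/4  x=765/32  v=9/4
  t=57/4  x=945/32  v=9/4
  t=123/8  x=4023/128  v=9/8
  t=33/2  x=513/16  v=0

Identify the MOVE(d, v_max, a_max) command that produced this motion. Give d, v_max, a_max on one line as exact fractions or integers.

final state: t=33/2, x=513/16, v=0 → d = 513/16
a_max = (9/8−0)/(9/8−0) = 1
max v = 9/4 over t∈[9/4,57/4] → v_max = 9/4
check: 9/4·(9/4+12) = 513/16 ✓

d=513/16 v_max=9/4 a_max=1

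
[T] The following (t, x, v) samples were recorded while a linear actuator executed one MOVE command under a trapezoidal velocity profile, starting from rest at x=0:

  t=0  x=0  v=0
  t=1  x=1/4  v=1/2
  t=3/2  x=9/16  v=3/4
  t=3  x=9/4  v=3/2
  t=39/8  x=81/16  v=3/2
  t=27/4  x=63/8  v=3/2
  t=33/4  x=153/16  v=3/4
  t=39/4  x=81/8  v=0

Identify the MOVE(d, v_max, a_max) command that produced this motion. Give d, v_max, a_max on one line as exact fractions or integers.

d=81/8 v_max=3/2 a_max=1/2

final state: t=39/4, x=81/8, v=0 → d = 81/8
a_max = (1/2−0)/(1−0) = 1/2
max v = 3/2 over t∈[3,27/4] → v_max = 3/2
check: 3/2·(3+15/4) = 81/8 ✓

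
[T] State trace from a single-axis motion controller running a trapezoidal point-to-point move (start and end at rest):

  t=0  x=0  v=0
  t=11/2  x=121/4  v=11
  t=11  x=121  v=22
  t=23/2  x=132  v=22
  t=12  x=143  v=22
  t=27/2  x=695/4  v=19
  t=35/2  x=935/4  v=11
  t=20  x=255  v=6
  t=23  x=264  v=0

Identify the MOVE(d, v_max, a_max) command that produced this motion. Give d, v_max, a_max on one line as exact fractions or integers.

final state: t=23, x=264, v=0 → d = 264
a_max = (11−0)/(11/2−0) = 2
max v = 22 over t∈[11,12] → v_max = 22
check: 22·(11+1) = 264 ✓

d=264 v_max=22 a_max=2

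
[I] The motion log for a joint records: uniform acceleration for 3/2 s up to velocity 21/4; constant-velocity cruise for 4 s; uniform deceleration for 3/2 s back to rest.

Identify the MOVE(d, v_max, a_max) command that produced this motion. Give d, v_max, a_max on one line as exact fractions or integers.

a_max = (21/4)/(3/2) = 7/2
d_a = ½·21/4·3/2 = 63/16; d_c = 21/4·4 = 21
d = 2·63/16 + 21 = 231/8
t_c = 4 > 0 ⇒ limit active, v_max = 21/4

d=231/8 v_max=21/4 a_max=7/2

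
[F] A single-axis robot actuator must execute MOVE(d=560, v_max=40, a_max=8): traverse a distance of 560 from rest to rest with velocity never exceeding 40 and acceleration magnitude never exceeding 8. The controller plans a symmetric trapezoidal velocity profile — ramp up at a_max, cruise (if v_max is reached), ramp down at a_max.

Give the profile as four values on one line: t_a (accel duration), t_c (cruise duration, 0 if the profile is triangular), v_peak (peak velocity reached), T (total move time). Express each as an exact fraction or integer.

vₘ²/aₘ = 40²/8 = 200
560 ≥ 200 → trapezoidal
t_a = 40/8 = 5; v_peak = 40
d_cruise = 560 − 200 = 360; t_c = 360/40 = 9
T = 2·5 + 9 = 19

t_a=5 t_c=9 v_peak=40 T=19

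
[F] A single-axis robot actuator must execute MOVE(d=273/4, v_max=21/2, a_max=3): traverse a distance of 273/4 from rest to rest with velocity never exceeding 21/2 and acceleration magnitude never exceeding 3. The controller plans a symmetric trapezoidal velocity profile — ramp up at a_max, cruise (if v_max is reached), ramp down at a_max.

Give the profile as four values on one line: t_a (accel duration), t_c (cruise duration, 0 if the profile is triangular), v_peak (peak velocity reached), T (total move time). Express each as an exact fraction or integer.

vₘ²/aₘ = (21/2)²/3 = 147/4
273/4 ≥ 147/4 ⇒ cruise phase
t_a = (21/2)/3 = 7/2; v_peak = 21/2
d_cruise = 273/4 − 147/4 = 63/2; t_c = (63/2)/(21/2) = 3
T = 2·7/2 + 3 = 10

t_a=7/2 t_c=3 v_peak=21/2 T=10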